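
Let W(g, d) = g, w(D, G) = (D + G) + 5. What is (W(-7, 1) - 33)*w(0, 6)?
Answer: -440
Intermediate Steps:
w(D, G) = 5 + D + G
(W(-7, 1) - 33)*w(0, 6) = (-7 - 33)*(5 + 0 + 6) = -40*11 = -440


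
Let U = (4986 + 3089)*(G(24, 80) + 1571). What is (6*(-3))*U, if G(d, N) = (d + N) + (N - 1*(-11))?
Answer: -256688100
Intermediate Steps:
G(d, N) = 11 + d + 2*N (G(d, N) = (N + d) + (N + 11) = (N + d) + (11 + N) = 11 + d + 2*N)
U = 14260450 (U = (4986 + 3089)*((11 + 24 + 2*80) + 1571) = 8075*((11 + 24 + 160) + 1571) = 8075*(195 + 1571) = 8075*1766 = 14260450)
(6*(-3))*U = (6*(-3))*14260450 = -18*14260450 = -256688100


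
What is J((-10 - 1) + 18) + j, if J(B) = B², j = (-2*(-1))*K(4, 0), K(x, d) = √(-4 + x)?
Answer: 49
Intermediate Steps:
j = 0 (j = (-2*(-1))*√(-4 + 4) = 2*√0 = 2*0 = 0)
J((-10 - 1) + 18) + j = ((-10 - 1) + 18)² + 0 = (-11 + 18)² + 0 = 7² + 0 = 49 + 0 = 49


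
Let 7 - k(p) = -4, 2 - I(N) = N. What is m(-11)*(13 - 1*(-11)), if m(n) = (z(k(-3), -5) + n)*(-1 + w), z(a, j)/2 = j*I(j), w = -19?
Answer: 38880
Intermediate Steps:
I(N) = 2 - N
k(p) = 11 (k(p) = 7 - 1*(-4) = 7 + 4 = 11)
z(a, j) = 2*j*(2 - j) (z(a, j) = 2*(j*(2 - j)) = 2*j*(2 - j))
m(n) = 1400 - 20*n (m(n) = (2*(-5)*(2 - 1*(-5)) + n)*(-1 - 19) = (2*(-5)*(2 + 5) + n)*(-20) = (2*(-5)*7 + n)*(-20) = (-70 + n)*(-20) = 1400 - 20*n)
m(-11)*(13 - 1*(-11)) = (1400 - 20*(-11))*(13 - 1*(-11)) = (1400 + 220)*(13 + 11) = 1620*24 = 38880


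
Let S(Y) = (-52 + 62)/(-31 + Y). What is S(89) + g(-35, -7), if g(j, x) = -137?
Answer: -3968/29 ≈ -136.83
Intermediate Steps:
S(Y) = 10/(-31 + Y)
S(89) + g(-35, -7) = 10/(-31 + 89) - 137 = 10/58 - 137 = 10*(1/58) - 137 = 5/29 - 137 = -3968/29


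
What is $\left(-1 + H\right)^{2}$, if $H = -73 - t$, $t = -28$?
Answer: $2116$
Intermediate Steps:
$H = -45$ ($H = -73 - -28 = -73 + 28 = -45$)
$\left(-1 + H\right)^{2} = \left(-1 - 45\right)^{2} = \left(-46\right)^{2} = 2116$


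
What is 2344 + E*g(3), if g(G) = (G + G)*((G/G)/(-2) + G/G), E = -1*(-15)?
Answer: 2389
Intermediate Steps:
E = 15
g(G) = G (g(G) = (2*G)*(1*(-1/2) + 1) = (2*G)*(-1/2 + 1) = (2*G)*(1/2) = G)
2344 + E*g(3) = 2344 + 15*3 = 2344 + 45 = 2389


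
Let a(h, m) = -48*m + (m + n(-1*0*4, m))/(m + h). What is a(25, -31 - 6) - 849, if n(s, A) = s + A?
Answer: 5599/6 ≈ 933.17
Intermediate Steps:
n(s, A) = A + s
a(h, m) = -48*m + 2*m/(h + m) (a(h, m) = -48*m + (m + (m - 1*0*4))/(m + h) = -48*m + (m + (m + 0*4))/(h + m) = -48*m + (m + (m + 0))/(h + m) = -48*m + (m + m)/(h + m) = -48*m + (2*m)/(h + m) = -48*m + 2*m/(h + m))
a(25, -31 - 6) - 849 = 2*(-31 - 6)*(1 - 24*25 - 24*(-31 - 6))/(25 + (-31 - 6)) - 849 = 2*(-37)*(1 - 600 - 24*(-37))/(25 - 37) - 849 = 2*(-37)*(1 - 600 + 888)/(-12) - 849 = 2*(-37)*(-1/12)*289 - 849 = 10693/6 - 849 = 5599/6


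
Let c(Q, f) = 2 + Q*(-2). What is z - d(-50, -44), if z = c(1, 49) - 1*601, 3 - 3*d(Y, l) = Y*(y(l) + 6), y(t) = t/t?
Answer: -2156/3 ≈ -718.67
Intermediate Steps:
c(Q, f) = 2 - 2*Q
y(t) = 1
d(Y, l) = 1 - 7*Y/3 (d(Y, l) = 1 - Y*(1 + 6)/3 = 1 - Y*7/3 = 1 - 7*Y/3)
z = -601 (z = (2 - 2*1) - 1*601 = (2 - 2) - 601 = 0 - 601 = -601)
z - d(-50, -44) = -601 - (1 - 7/3*(-50)) = -601 - (1 + 350/3) = -601 - 1*353/3 = -601 - 353/3 = -2156/3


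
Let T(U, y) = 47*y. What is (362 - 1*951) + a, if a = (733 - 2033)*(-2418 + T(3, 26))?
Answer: 1554211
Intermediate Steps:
a = 1554800 (a = (733 - 2033)*(-2418 + 47*26) = -1300*(-2418 + 1222) = -1300*(-1196) = 1554800)
(362 - 1*951) + a = (362 - 1*951) + 1554800 = (362 - 951) + 1554800 = -589 + 1554800 = 1554211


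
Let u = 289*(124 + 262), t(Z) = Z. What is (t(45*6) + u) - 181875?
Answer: -70051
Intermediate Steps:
u = 111554 (u = 289*386 = 111554)
(t(45*6) + u) - 181875 = (45*6 + 111554) - 181875 = (270 + 111554) - 181875 = 111824 - 181875 = -70051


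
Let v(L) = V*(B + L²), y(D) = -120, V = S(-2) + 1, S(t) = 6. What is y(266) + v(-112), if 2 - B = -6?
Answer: 87744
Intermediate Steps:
B = 8 (B = 2 - 1*(-6) = 2 + 6 = 8)
V = 7 (V = 6 + 1 = 7)
v(L) = 56 + 7*L² (v(L) = 7*(8 + L²) = 56 + 7*L²)
y(266) + v(-112) = -120 + (56 + 7*(-112)²) = -120 + (56 + 7*12544) = -120 + (56 + 87808) = -120 + 87864 = 87744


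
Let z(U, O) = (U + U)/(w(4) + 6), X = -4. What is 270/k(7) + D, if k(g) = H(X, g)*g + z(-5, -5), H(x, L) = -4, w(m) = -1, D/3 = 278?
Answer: 825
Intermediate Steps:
D = 834 (D = 3*278 = 834)
z(U, O) = 2*U/5 (z(U, O) = (U + U)/(-1 + 6) = (2*U)/5 = (2*U)*(⅕) = 2*U/5)
k(g) = -2 - 4*g (k(g) = -4*g + (⅖)*(-5) = -4*g - 2 = -2 - 4*g)
270/k(7) + D = 270/(-2 - 4*7) + 834 = 270/(-2 - 28) + 834 = 270/(-30) + 834 = 270*(-1/30) + 834 = -9 + 834 = 825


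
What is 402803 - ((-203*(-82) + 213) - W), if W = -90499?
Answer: 295445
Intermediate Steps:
402803 - ((-203*(-82) + 213) - W) = 402803 - ((-203*(-82) + 213) - 1*(-90499)) = 402803 - ((16646 + 213) + 90499) = 402803 - (16859 + 90499) = 402803 - 1*107358 = 402803 - 107358 = 295445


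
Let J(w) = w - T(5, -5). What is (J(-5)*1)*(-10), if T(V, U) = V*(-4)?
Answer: -150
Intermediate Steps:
T(V, U) = -4*V
J(w) = 20 + w (J(w) = w - (-4)*5 = w - 1*(-20) = w + 20 = 20 + w)
(J(-5)*1)*(-10) = ((20 - 5)*1)*(-10) = (15*1)*(-10) = 15*(-10) = -150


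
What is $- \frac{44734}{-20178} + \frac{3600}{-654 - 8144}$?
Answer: $\frac{80232233}{44381511} \approx 1.8078$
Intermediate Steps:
$- \frac{44734}{-20178} + \frac{3600}{-654 - 8144} = \left(-44734\right) \left(- \frac{1}{20178}\right) + \frac{3600}{-654 - 8144} = \frac{22367}{10089} + \frac{3600}{-8798} = \frac{22367}{10089} + 3600 \left(- \frac{1}{8798}\right) = \frac{22367}{10089} - \frac{1800}{4399} = \frac{80232233}{44381511}$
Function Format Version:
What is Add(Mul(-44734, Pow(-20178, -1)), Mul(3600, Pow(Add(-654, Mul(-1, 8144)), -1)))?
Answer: Rational(80232233, 44381511) ≈ 1.8078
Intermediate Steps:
Add(Mul(-44734, Pow(-20178, -1)), Mul(3600, Pow(Add(-654, Mul(-1, 8144)), -1))) = Add(Mul(-44734, Rational(-1, 20178)), Mul(3600, Pow(Add(-654, -8144), -1))) = Add(Rational(22367, 10089), Mul(3600, Pow(-8798, -1))) = Add(Rational(22367, 10089), Mul(3600, Rational(-1, 8798))) = Add(Rational(22367, 10089), Rational(-1800, 4399)) = Rational(80232233, 44381511)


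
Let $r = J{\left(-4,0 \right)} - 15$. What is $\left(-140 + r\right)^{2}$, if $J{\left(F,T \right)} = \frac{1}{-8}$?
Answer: $\frac{1540081}{64} \approx 24064.0$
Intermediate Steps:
$J{\left(F,T \right)} = - \frac{1}{8}$
$r = - \frac{121}{8}$ ($r = - \frac{1}{8} - 15 = - \frac{121}{8} \approx -15.125$)
$\left(-140 + r\right)^{2} = \left(-140 - \frac{121}{8}\right)^{2} = \left(- \frac{1241}{8}\right)^{2} = \frac{1540081}{64}$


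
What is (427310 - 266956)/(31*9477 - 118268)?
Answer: 160354/175519 ≈ 0.91360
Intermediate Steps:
(427310 - 266956)/(31*9477 - 118268) = 160354/(293787 - 118268) = 160354/175519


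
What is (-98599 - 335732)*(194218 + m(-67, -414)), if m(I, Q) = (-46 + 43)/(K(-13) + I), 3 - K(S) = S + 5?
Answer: -4723875599841/56 ≈ -8.4355e+10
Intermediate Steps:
K(S) = -2 - S (K(S) = 3 - (S + 5) = 3 - (5 + S) = 3 + (-5 - S) = -2 - S)
m(I, Q) = -3/(11 + I) (m(I, Q) = (-46 + 43)/((-2 - 1*(-13)) + I) = -3/((-2 + 13) + I) = -3/(11 + I))
(-98599 - 335732)*(194218 + m(-67, -414)) = (-98599 - 335732)*(194218 - 3/(11 - 67)) = -434331*(194218 - 3/(-56)) = -434331*(194218 - 3*(-1/56)) = -434331*(194218 + 3/56) = -434331*10876211/56 = -4723875599841/56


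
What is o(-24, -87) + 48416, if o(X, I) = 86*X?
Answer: 46352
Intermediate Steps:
o(-24, -87) + 48416 = 86*(-24) + 48416 = -2064 + 48416 = 46352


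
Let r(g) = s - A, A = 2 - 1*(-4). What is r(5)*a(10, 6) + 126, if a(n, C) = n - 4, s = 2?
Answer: 102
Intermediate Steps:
A = 6 (A = 2 + 4 = 6)
a(n, C) = -4 + n
r(g) = -4 (r(g) = 2 - 1*6 = 2 - 6 = -4)
r(5)*a(10, 6) + 126 = -4*(-4 + 10) + 126 = -4*6 + 126 = -24 + 126 = 102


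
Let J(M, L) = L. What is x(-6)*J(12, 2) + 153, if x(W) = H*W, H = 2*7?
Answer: -15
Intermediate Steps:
H = 14
x(W) = 14*W
x(-6)*J(12, 2) + 153 = (14*(-6))*2 + 153 = -84*2 + 153 = -168 + 153 = -15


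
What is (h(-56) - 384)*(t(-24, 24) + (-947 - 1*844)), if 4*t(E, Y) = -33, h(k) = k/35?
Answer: 3468954/5 ≈ 6.9379e+5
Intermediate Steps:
h(k) = k/35 (h(k) = k*(1/35) = k/35)
t(E, Y) = -33/4 (t(E, Y) = (1/4)*(-33) = -33/4)
(h(-56) - 384)*(t(-24, 24) + (-947 - 1*844)) = ((1/35)*(-56) - 384)*(-33/4 + (-947 - 1*844)) = (-8/5 - 384)*(-33/4 + (-947 - 844)) = -1928*(-33/4 - 1791)/5 = -1928/5*(-7197/4) = 3468954/5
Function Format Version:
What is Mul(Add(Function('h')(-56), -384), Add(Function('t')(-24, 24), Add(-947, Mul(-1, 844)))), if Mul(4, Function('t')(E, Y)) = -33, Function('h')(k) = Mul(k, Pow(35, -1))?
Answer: Rational(3468954, 5) ≈ 6.9379e+5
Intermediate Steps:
Function('h')(k) = Mul(Rational(1, 35), k) (Function('h')(k) = Mul(k, Rational(1, 35)) = Mul(Rational(1, 35), k))
Function('t')(E, Y) = Rational(-33, 4) (Function('t')(E, Y) = Mul(Rational(1, 4), -33) = Rational(-33, 4))
Mul(Add(Function('h')(-56), -384), Add(Function('t')(-24, 24), Add(-947, Mul(-1, 844)))) = Mul(Add(Mul(Rational(1, 35), -56), -384), Add(Rational(-33, 4), Add(-947, Mul(-1, 844)))) = Mul(Add(Rational(-8, 5), -384), Add(Rational(-33, 4), Add(-947, -844))) = Mul(Rational(-1928, 5), Add(Rational(-33, 4), -1791)) = Mul(Rational(-1928, 5), Rational(-7197, 4)) = Rational(3468954, 5)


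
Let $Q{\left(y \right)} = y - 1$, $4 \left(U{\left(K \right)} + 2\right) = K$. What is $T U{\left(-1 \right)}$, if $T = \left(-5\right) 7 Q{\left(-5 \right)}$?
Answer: $- \frac{945}{2} \approx -472.5$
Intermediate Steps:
$U{\left(K \right)} = -2 + \frac{K}{4}$
$Q{\left(y \right)} = -1 + y$ ($Q{\left(y \right)} = y - 1 = -1 + y$)
$T = 210$ ($T = \left(-5\right) 7 \left(-1 - 5\right) = \left(-35\right) \left(-6\right) = 210$)
$T U{\left(-1 \right)} = 210 \left(-2 + \frac{1}{4} \left(-1\right)\right) = 210 \left(-2 - \frac{1}{4}\right) = 210 \left(- \frac{9}{4}\right) = - \frac{945}{2}$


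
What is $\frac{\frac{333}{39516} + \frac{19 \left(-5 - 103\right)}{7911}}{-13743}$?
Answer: $\frac{26177}{1433504844} \approx 1.8261 \cdot 10^{-5}$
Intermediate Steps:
$\frac{\frac{333}{39516} + \frac{19 \left(-5 - 103\right)}{7911}}{-13743} = \left(333 \cdot \frac{1}{39516} + 19 \left(-108\right) \frac{1}{7911}\right) \left(- \frac{1}{13743}\right) = \left(\frac{3}{356} - \frac{76}{293}\right) \left(- \frac{1}{13743}\right) = \left(- \frac{26177}{104308}\right) \left(- \frac{1}{13743}\right) = \frac{26177}{1433504844}$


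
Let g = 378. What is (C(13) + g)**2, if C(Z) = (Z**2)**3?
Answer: 23301734332969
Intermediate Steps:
C(Z) = Z**6
(C(13) + g)**2 = (13**6 + 378)**2 = (4826809 + 378)**2 = 4827187**2 = 23301734332969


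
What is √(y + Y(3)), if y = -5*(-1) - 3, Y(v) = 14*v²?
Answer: 8*√2 ≈ 11.314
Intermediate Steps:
y = 2 (y = 5 - 3 = 2)
√(y + Y(3)) = √(2 + 14*3²) = √(2 + 14*9) = √(2 + 126) = √128 = 8*√2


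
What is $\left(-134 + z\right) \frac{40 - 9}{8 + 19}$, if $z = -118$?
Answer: $- \frac{868}{3} \approx -289.33$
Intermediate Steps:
$\left(-134 + z\right) \frac{40 - 9}{8 + 19} = \left(-134 - 118\right) \frac{40 - 9}{8 + 19} = - 252 \cdot \frac{31}{27} = - 252 \cdot 31 \cdot \frac{1}{27} = \left(-252\right) \frac{31}{27} = - \frac{868}{3}$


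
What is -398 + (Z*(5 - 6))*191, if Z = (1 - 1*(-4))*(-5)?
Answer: 4377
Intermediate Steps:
Z = -25 (Z = (1 + 4)*(-5) = 5*(-5) = -25)
-398 + (Z*(5 - 6))*191 = -398 - 25*(5 - 6)*191 = -398 - 25*(-1)*191 = -398 + 25*191 = -398 + 4775 = 4377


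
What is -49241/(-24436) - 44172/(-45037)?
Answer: 80415949/26842052 ≈ 2.9959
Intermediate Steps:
-49241/(-24436) - 44172/(-45037) = -49241*(-1/24436) - 44172*(-1/45037) = 1201/596 + 44172/45037 = 80415949/26842052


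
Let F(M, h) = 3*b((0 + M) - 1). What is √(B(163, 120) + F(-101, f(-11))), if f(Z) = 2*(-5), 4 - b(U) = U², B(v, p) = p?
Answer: 2*I*√7770 ≈ 176.3*I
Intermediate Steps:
b(U) = 4 - U²
f(Z) = -10
F(M, h) = 12 - 3*(-1 + M)² (F(M, h) = 3*(4 - ((0 + M) - 1)²) = 3*(4 - (M - 1)²) = 3*(4 - (-1 + M)²) = 12 - 3*(-1 + M)²)
√(B(163, 120) + F(-101, f(-11))) = √(120 + (12 - 3*(-1 - 101)²)) = √(120 + (12 - 3*(-102)²)) = √(120 + (12 - 3*10404)) = √(120 + (12 - 31212)) = √(120 - 31200) = √(-31080) = 2*I*√7770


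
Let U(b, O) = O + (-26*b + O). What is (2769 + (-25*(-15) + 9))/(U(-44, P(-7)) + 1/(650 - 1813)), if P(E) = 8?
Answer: 1222313/449693 ≈ 2.7181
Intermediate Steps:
U(b, O) = -26*b + 2*O (U(b, O) = O + (O - 26*b) = -26*b + 2*O)
(2769 + (-25*(-15) + 9))/(U(-44, P(-7)) + 1/(650 - 1813)) = (2769 + (-25*(-15) + 9))/((-26*(-44) + 2*8) + 1/(650 - 1813)) = (2769 + (375 + 9))/((1144 + 16) + 1/(-1163)) = (2769 + 384)/(1160 - 1/1163) = 3153/(1349079/1163) = 3153*(1163/1349079) = 1222313/449693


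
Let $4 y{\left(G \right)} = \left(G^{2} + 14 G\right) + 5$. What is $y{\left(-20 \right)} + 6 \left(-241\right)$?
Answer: $- \frac{5659}{4} \approx -1414.8$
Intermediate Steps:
$y{\left(G \right)} = \frac{5}{4} + \frac{G^{2}}{4} + \frac{7 G}{2}$ ($y{\left(G \right)} = \frac{\left(G^{2} + 14 G\right) + 5}{4} = \frac{5 + G^{2} + 14 G}{4} = \frac{5}{4} + \frac{G^{2}}{4} + \frac{7 G}{2}$)
$y{\left(-20 \right)} + 6 \left(-241\right) = \left(\frac{5}{4} + \frac{\left(-20\right)^{2}}{4} + \frac{7}{2} \left(-20\right)\right) + 6 \left(-241\right) = \left(\frac{5}{4} + \frac{1}{4} \cdot 400 - 70\right) - 1446 = \left(\frac{5}{4} + 100 - 70\right) - 1446 = \frac{125}{4} - 1446 = - \frac{5659}{4}$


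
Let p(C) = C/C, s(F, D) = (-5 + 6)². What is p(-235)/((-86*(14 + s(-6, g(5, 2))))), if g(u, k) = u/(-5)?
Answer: -1/1290 ≈ -0.00077519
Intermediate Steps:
g(u, k) = -u/5 (g(u, k) = u*(-⅕) = -u/5)
s(F, D) = 1 (s(F, D) = 1² = 1)
p(C) = 1
p(-235)/((-86*(14 + s(-6, g(5, 2))))) = 1/(-86*(14 + 1)) = 1/(-86*15) = 1/(-1290) = 1*(-1/1290) = -1/1290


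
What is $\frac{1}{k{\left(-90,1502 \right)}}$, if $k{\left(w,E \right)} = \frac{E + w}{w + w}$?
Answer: $- \frac{45}{353} \approx -0.12748$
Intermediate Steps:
$k{\left(w,E \right)} = \frac{E + w}{2 w}$
$\frac{1}{k{\left(-90,1502 \right)}} = \frac{1}{\frac{1}{2} \frac{1}{-90} \left(1502 - 90\right)} = \frac{1}{\frac{1}{2} \left(- \frac{1}{90}\right) 1412} = \frac{1}{- \frac{353}{45}} = - \frac{45}{353}$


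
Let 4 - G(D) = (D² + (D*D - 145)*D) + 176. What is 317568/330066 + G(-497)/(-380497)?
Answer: -6715640426281/20931520467 ≈ -320.84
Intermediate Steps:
G(D) = -172 - D² - D*(-145 + D²) (G(D) = 4 - ((D² + (D*D - 145)*D) + 176) = 4 - ((D² + (D² - 145)*D) + 176) = 4 - ((D² + (-145 + D²)*D) + 176) = 4 - ((D² + D*(-145 + D²)) + 176) = 4 - (176 + D² + D*(-145 + D²)) = 4 + (-176 - D² - D*(-145 + D²)) = -172 - D² - D*(-145 + D²))
317568/330066 + G(-497)/(-380497) = 317568/330066 + (-172 - 1*(-497)² - 1*(-497)³ + 145*(-497))/(-380497) = 317568*(1/330066) + (-172 - 1*247009 - 1*(-122763473) - 72065)*(-1/380497) = 52928/55011 + (-172 - 247009 + 122763473 - 72065)*(-1/380497) = 52928/55011 + 122444227*(-1/380497) = 52928/55011 - 122444227/380497 = -6715640426281/20931520467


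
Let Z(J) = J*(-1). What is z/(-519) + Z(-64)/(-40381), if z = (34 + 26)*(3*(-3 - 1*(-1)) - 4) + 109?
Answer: 19793855/20957739 ≈ 0.94447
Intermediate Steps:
Z(J) = -J
z = -491 (z = 60*(3*(-3 + 1) - 4) + 109 = 60*(3*(-2) - 4) + 109 = 60*(-6 - 4) + 109 = 60*(-10) + 109 = -600 + 109 = -491)
z/(-519) + Z(-64)/(-40381) = -491/(-519) - 1*(-64)/(-40381) = -491*(-1/519) + 64*(-1/40381) = 491/519 - 64/40381 = 19793855/20957739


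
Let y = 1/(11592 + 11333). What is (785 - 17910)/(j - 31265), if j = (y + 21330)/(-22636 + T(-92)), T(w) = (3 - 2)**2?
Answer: 8886288796875/16224128069626 ≈ 0.54772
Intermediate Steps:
T(w) = 1 (T(w) = 1**2 = 1)
y = 1/22925 ≈ 4.3620e-5
j = -488990251/518907375 (j = (1/22925 + 21330)/(-22636 + 1) = (488990251/22925)/(-22635) = (488990251/22925)*(-1/22635) = -488990251/518907375 ≈ -0.94235)
(785 - 17910)/(j - 31265) = (785 - 17910)/(-488990251/518907375 - 31265) = -17125/(-16224128069626/518907375) = -17125*(-518907375/16224128069626) = 8886288796875/16224128069626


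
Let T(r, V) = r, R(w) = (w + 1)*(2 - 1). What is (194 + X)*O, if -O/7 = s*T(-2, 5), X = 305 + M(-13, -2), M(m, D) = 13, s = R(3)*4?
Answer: 114688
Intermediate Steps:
R(w) = 1 + w (R(w) = (1 + w)*1 = 1 + w)
s = 16 (s = (1 + 3)*4 = 4*4 = 16)
X = 318 (X = 305 + 13 = 318)
O = 224 (O = -112*(-2) = -7*(-32) = 224)
(194 + X)*O = (194 + 318)*224 = 512*224 = 114688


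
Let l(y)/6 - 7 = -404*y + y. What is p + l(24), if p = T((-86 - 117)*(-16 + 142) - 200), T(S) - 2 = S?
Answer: -83766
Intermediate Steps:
l(y) = 42 - 2418*y (l(y) = 42 + 6*(-404*y + y) = 42 + 6*(-403*y) = 42 - 2418*y)
T(S) = 2 + S
p = -25776 (p = 2 + ((-86 - 117)*(-16 + 142) - 200) = 2 + (-203*126 - 200) = 2 + (-25578 - 200) = 2 - 25778 = -25776)
p + l(24) = -25776 + (42 - 2418*24) = -25776 + (42 - 58032) = -25776 - 57990 = -83766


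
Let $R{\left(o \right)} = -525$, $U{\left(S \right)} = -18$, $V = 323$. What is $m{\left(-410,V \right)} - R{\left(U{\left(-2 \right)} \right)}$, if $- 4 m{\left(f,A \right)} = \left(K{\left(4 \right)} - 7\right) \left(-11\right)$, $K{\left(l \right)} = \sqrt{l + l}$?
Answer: $\frac{2023}{4} + \frac{11 \sqrt{2}}{2} \approx 513.53$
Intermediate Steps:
$K{\left(l \right)} = \sqrt{2} \sqrt{l}$ ($K{\left(l \right)} = \sqrt{2 l} = \sqrt{2} \sqrt{l}$)
$m{\left(f,A \right)} = - \frac{77}{4} + \frac{11 \sqrt{2}}{2}$ ($m{\left(f,A \right)} = - \frac{\left(\sqrt{2} \sqrt{4} - 7\right) \left(-11\right)}{4} = - \frac{\left(\sqrt{2} \cdot 2 - 7\right) \left(-11\right)}{4} = - \frac{\left(2 \sqrt{2} - 7\right) \left(-11\right)}{4} = - \frac{\left(-7 + 2 \sqrt{2}\right) \left(-11\right)}{4} = - \frac{77 - 22 \sqrt{2}}{4} = - \frac{77}{4} + \frac{11 \sqrt{2}}{2}$)
$m{\left(-410,V \right)} - R{\left(U{\left(-2 \right)} \right)} = \left(- \frac{77}{4} + \frac{11 \sqrt{2}}{2}\right) - -525 = \left(- \frac{77}{4} + \frac{11 \sqrt{2}}{2}\right) + 525 = \frac{2023}{4} + \frac{11 \sqrt{2}}{2}$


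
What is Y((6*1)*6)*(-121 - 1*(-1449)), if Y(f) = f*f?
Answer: 1721088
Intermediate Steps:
Y(f) = f**2
Y((6*1)*6)*(-121 - 1*(-1449)) = ((6*1)*6)**2*(-121 - 1*(-1449)) = (6*6)**2*(-121 + 1449) = 36**2*1328 = 1296*1328 = 1721088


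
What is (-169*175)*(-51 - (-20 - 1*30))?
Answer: 29575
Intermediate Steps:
(-169*175)*(-51 - (-20 - 1*30)) = -29575*(-51 - (-20 - 30)) = -29575*(-51 - 1*(-50)) = -29575*(-51 + 50) = -29575*(-1) = 29575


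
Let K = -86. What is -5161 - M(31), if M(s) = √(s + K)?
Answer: -5161 - I*√55 ≈ -5161.0 - 7.4162*I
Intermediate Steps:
M(s) = √(-86 + s) (M(s) = √(s - 86) = √(-86 + s))
-5161 - M(31) = -5161 - √(-86 + 31) = -5161 - √(-55) = -5161 - I*√55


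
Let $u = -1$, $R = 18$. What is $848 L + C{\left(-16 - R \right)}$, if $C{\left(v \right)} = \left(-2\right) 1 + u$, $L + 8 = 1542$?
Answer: $1300829$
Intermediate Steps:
$L = 1534$ ($L = -8 + 1542 = 1534$)
$C{\left(v \right)} = -3$ ($C{\left(v \right)} = \left(-2\right) 1 - 1 = -2 - 1 = -3$)
$848 L + C{\left(-16 - R \right)} = 848 \cdot 1534 - 3 = 1300832 - 3 = 1300829$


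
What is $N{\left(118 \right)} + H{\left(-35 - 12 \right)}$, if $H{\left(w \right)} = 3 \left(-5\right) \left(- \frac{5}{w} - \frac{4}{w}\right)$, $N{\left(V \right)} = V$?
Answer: $\frac{5411}{47} \approx 115.13$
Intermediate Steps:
$H{\left(w \right)} = \frac{135}{w}$ ($H{\left(w \right)} = - 15 \left(- \frac{9}{w}\right) = \frac{135}{w}$)
$N{\left(118 \right)} + H{\left(-35 - 12 \right)} = 118 + \frac{135}{-35 - 12} = 118 + \frac{135}{-47} = 118 + 135 \left(- \frac{1}{47}\right) = 118 - \frac{135}{47} = \frac{5411}{47}$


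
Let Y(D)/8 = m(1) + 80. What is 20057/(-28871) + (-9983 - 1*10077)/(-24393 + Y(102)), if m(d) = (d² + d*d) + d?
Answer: 103219707/685079959 ≈ 0.15067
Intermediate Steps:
m(d) = d + 2*d² (m(d) = (d² + d²) + d = 2*d² + d = d + 2*d²)
Y(D) = 664 (Y(D) = 8*(1*(1 + 2*1) + 80) = 8*(1*(1 + 2) + 80) = 8*(1*3 + 80) = 8*(3 + 80) = 8*83 = 664)
20057/(-28871) + (-9983 - 1*10077)/(-24393 + Y(102)) = 20057/(-28871) + (-9983 - 1*10077)/(-24393 + 664) = 20057*(-1/28871) + (-9983 - 10077)/(-23729) = -20057/28871 - 20060*(-1/23729) = -20057/28871 + 20060/23729 = 103219707/685079959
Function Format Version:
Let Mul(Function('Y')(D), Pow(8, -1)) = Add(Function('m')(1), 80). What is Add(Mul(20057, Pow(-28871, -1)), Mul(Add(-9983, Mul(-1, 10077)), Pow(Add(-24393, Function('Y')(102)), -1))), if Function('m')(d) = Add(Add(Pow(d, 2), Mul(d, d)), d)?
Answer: Rational(103219707, 685079959) ≈ 0.15067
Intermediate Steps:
Function('m')(d) = Add(d, Mul(2, Pow(d, 2))) (Function('m')(d) = Add(Add(Pow(d, 2), Pow(d, 2)), d) = Add(Mul(2, Pow(d, 2)), d) = Add(d, Mul(2, Pow(d, 2))))
Function('Y')(D) = 664 (Function('Y')(D) = Mul(8, Add(Mul(1, Add(1, Mul(2, 1))), 80)) = Mul(8, Add(Mul(1, Add(1, 2)), 80)) = Mul(8, Add(Mul(1, 3), 80)) = Mul(8, Add(3, 80)) = Mul(8, 83) = 664)
Add(Mul(20057, Pow(-28871, -1)), Mul(Add(-9983, Mul(-1, 10077)), Pow(Add(-24393, Function('Y')(102)), -1))) = Add(Mul(20057, Pow(-28871, -1)), Mul(Add(-9983, Mul(-1, 10077)), Pow(Add(-24393, 664), -1))) = Add(Mul(20057, Rational(-1, 28871)), Mul(Add(-9983, -10077), Pow(-23729, -1))) = Add(Rational(-20057, 28871), Mul(-20060, Rational(-1, 23729))) = Add(Rational(-20057, 28871), Rational(20060, 23729)) = Rational(103219707, 685079959)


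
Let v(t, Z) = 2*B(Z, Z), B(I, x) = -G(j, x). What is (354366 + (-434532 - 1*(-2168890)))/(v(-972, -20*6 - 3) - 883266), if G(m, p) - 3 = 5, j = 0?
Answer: -1044362/441641 ≈ -2.3647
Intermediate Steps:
G(m, p) = 8 (G(m, p) = 3 + 5 = 8)
B(I, x) = -8 (B(I, x) = -1*8 = -8)
v(t, Z) = -16 (v(t, Z) = 2*(-8) = -16)
(354366 + (-434532 - 1*(-2168890)))/(v(-972, -20*6 - 3) - 883266) = (354366 + (-434532 - 1*(-2168890)))/(-16 - 883266) = (354366 + (-434532 + 2168890))/(-883282) = (354366 + 1734358)*(-1/883282) = 2088724*(-1/883282) = -1044362/441641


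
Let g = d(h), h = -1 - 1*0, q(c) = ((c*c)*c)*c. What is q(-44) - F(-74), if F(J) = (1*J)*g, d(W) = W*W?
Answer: 3748170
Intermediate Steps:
q(c) = c⁴ (q(c) = (c²*c)*c = c³*c = c⁴)
h = -1 (h = -1 + 0 = -1)
d(W) = W²
g = 1 (g = (-1)² = 1)
F(J) = J (F(J) = (1*J)*1 = J*1 = J)
q(-44) - F(-74) = (-44)⁴ - 1*(-74) = 3748096 + 74 = 3748170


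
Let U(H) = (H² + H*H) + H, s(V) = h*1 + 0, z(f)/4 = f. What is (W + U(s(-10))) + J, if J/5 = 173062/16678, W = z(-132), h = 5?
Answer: -3511692/8339 ≈ -421.12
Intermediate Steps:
z(f) = 4*f
W = -528 (W = 4*(-132) = -528)
s(V) = 5 (s(V) = 5*1 + 0 = 5 + 0 = 5)
J = 432655/8339 (J = 5*(173062/16678) = 5*(173062*(1/16678)) = 5*(86531/8339) = 432655/8339 ≈ 51.883)
U(H) = H + 2*H² (U(H) = (H² + H²) + H = 2*H² + H = H + 2*H²)
(W + U(s(-10))) + J = (-528 + 5*(1 + 2*5)) + 432655/8339 = (-528 + 5*(1 + 10)) + 432655/8339 = (-528 + 5*11) + 432655/8339 = (-528 + 55) + 432655/8339 = -473 + 432655/8339 = -3511692/8339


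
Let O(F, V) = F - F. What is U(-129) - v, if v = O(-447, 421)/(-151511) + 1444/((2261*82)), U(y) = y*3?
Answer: -1888211/4879 ≈ -387.01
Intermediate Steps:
O(F, V) = 0
U(y) = 3*y
v = 38/4879 (v = 0/(-151511) + 1444/((2261*82)) = 0*(-1/151511) + 1444/185402 = 0 + 1444*(1/185402) = 0 + 38/4879 = 38/4879 ≈ 0.0077885)
U(-129) - v = 3*(-129) - 1*38/4879 = -387 - 38/4879 = -1888211/4879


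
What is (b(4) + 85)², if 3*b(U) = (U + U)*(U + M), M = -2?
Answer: 73441/9 ≈ 8160.1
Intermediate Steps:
b(U) = 2*U*(-2 + U)/3 (b(U) = ((U + U)*(U - 2))/3 = ((2*U)*(-2 + U))/3 = (2*U*(-2 + U))/3 = 2*U*(-2 + U)/3)
(b(4) + 85)² = ((⅔)*4*(-2 + 4) + 85)² = ((⅔)*4*2 + 85)² = (16/3 + 85)² = (271/3)² = 73441/9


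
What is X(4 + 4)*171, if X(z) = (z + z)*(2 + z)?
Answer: 27360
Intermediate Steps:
X(z) = 2*z*(2 + z) (X(z) = (2*z)*(2 + z) = 2*z*(2 + z))
X(4 + 4)*171 = (2*(4 + 4)*(2 + (4 + 4)))*171 = (2*8*(2 + 8))*171 = (2*8*10)*171 = 160*171 = 27360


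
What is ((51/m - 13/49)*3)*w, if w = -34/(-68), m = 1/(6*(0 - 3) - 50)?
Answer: -509835/98 ≈ -5202.4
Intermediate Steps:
m = -1/68 (m = 1/(6*(-3) - 50) = 1/(-18 - 50) = 1/(-68) = -1/68 ≈ -0.014706)
w = ½ (w = -34*(-1/68) = ½ ≈ 0.50000)
((51/m - 13/49)*3)*w = ((51/(-1/68) - 13/49)*3)*(½) = ((51*(-68) - 13*1/49)*3)*(½) = ((-3468 - 13/49)*3)*(½) = -169945/49*3*(½) = -509835/49*½ = -509835/98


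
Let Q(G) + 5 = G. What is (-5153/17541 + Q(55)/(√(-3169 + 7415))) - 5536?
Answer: -97112129/17541 + 25*√4246/2123 ≈ -5535.5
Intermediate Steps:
Q(G) = -5 + G
(-5153/17541 + Q(55)/(√(-3169 + 7415))) - 5536 = (-5153/17541 + (-5 + 55)/(√(-3169 + 7415))) - 5536 = (-5153*1/17541 + 50/(√4246)) - 5536 = (-5153/17541 + 50*(√4246/4246)) - 5536 = (-5153/17541 + 25*√4246/2123) - 5536 = -97112129/17541 + 25*√4246/2123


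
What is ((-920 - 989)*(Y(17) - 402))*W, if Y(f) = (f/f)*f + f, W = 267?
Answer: 187570704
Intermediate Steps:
Y(f) = 2*f (Y(f) = 1*f + f = f + f = 2*f)
((-920 - 989)*(Y(17) - 402))*W = ((-920 - 989)*(2*17 - 402))*267 = -1909*(34 - 402)*267 = -1909*(-368)*267 = 702512*267 = 187570704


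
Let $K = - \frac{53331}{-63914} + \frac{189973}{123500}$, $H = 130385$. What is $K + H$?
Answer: $\frac{514598474613911}{3946689500} \approx 1.3039 \cdot 10^{5}$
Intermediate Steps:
$K = \frac{9364156411}{3946689500}$ ($K = \left(-53331\right) \left(- \frac{1}{63914}\right) + 189973 \cdot \frac{1}{123500} = \frac{53331}{63914} + \frac{189973}{123500} = \frac{9364156411}{3946689500} \approx 2.3727$)
$K + H = \frac{9364156411}{3946689500} + 130385 = \frac{514598474613911}{3946689500}$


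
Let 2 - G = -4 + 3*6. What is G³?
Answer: -1728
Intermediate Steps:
G = -12 (G = 2 - (-4 + 3*6) = 2 - (-4 + 18) = 2 - 1*14 = 2 - 14 = -12)
G³ = (-12)³ = -1728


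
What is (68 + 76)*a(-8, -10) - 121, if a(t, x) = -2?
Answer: -409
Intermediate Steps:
(68 + 76)*a(-8, -10) - 121 = (68 + 76)*(-2) - 121 = 144*(-2) - 121 = -288 - 121 = -409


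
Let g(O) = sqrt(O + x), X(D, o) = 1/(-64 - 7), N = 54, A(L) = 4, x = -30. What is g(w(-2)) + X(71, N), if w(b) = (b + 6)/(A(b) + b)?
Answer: -1/71 + 2*I*sqrt(7) ≈ -0.014085 + 5.2915*I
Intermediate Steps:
X(D, o) = -1/71 (X(D, o) = 1/(-71) = -1/71)
w(b) = (6 + b)/(4 + b) (w(b) = (b + 6)/(4 + b) = (6 + b)/(4 + b))
g(O) = sqrt(-30 + O) (g(O) = sqrt(O - 30) = sqrt(-30 + O))
g(w(-2)) + X(71, N) = sqrt(-30 + (6 - 2)/(4 - 2)) - 1/71 = sqrt(-30 + 4/2) - 1/71 = sqrt(-30 + (1/2)*4) - 1/71 = sqrt(-30 + 2) - 1/71 = sqrt(-28) - 1/71 = 2*I*sqrt(7) - 1/71 = -1/71 + 2*I*sqrt(7)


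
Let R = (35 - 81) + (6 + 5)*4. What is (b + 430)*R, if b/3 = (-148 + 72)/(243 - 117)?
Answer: -17984/21 ≈ -856.38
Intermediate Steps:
b = -38/21 (b = 3*((-148 + 72)/(243 - 117)) = 3*(-76/126) = 3*(-76*1/126) = 3*(-38/63) = -38/21 ≈ -1.8095)
R = -2 (R = -46 + 11*4 = -46 + 44 = -2)
(b + 430)*R = (-38/21 + 430)*(-2) = (8992/21)*(-2) = -17984/21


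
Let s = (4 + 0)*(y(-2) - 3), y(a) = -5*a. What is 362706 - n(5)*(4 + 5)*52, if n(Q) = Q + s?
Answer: 347262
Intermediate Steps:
s = 28 (s = (4 + 0)*(-5*(-2) - 3) = 4*(10 - 3) = 4*7 = 28)
n(Q) = 28 + Q (n(Q) = Q + 28 = 28 + Q)
362706 - n(5)*(4 + 5)*52 = 362706 - (28 + 5)*(4 + 5)*52 = 362706 - 33*9*52 = 362706 - 297*52 = 362706 - 1*15444 = 362706 - 15444 = 347262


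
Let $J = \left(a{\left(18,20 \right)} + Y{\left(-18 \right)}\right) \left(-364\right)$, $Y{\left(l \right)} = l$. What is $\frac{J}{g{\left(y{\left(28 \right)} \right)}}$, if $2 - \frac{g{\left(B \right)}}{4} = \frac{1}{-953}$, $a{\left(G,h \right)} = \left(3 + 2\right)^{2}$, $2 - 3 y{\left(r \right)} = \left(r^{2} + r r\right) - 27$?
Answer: $- \frac{607061}{1907} \approx -318.33$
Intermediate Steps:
$y{\left(r \right)} = \frac{29}{3} - \frac{2 r^{2}}{3}$ ($y{\left(r \right)} = \frac{2}{3} - \frac{\left(r^{2} + r r\right) - 27}{3} = \frac{2}{3} - \frac{\left(r^{2} + r^{2}\right) - 27}{3} = \frac{2}{3} - \frac{2 r^{2} - 27}{3} = \frac{2}{3} - \frac{-27 + 2 r^{2}}{3} = \frac{2}{3} - \left(-9 + \frac{2 r^{2}}{3}\right) = \frac{29}{3} - \frac{2 r^{2}}{3}$)
$a{\left(G,h \right)} = 25$ ($a{\left(G,h \right)} = 5^{2} = 25$)
$J = -2548$ ($J = \left(25 - 18\right) \left(-364\right) = 7 \left(-364\right) = -2548$)
$g{\left(B \right)} = \frac{7628}{953}$ ($g{\left(B \right)} = 8 - \frac{4}{-953} = 8 - - \frac{4}{953} = 8 + \frac{4}{953} = \frac{7628}{953}$)
$\frac{J}{g{\left(y{\left(28 \right)} \right)}} = - \frac{2548}{\frac{7628}{953}} = \left(-2548\right) \frac{953}{7628} = - \frac{607061}{1907}$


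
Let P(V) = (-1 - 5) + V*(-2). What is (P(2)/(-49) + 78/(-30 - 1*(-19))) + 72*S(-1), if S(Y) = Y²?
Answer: 35096/539 ≈ 65.113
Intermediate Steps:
P(V) = -6 - 2*V
(P(2)/(-49) + 78/(-30 - 1*(-19))) + 72*S(-1) = ((-6 - 2*2)/(-49) + 78/(-30 - 1*(-19))) + 72*(-1)² = ((-6 - 4)*(-1/49) + 78/(-30 + 19)) + 72*1 = (-10*(-1/49) + 78/(-11)) + 72 = (10/49 + 78*(-1/11)) + 72 = (10/49 - 78/11) + 72 = -3712/539 + 72 = 35096/539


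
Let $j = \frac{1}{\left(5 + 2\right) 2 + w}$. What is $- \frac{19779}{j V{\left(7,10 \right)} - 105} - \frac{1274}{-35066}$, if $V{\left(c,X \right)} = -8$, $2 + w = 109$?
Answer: $\frac{41969108228}{222897029} \approx 188.29$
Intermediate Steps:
$w = 107$ ($w = -2 + 109 = 107$)
$j = \frac{1}{121}$ ($j = \frac{1}{\left(5 + 2\right) 2 + 107} = \frac{1}{7 \cdot 2 + 107} = \frac{1}{14 + 107} = \frac{1}{121} \approx 0.0082645$)
$- \frac{19779}{j V{\left(7,10 \right)} - 105} - \frac{1274}{-35066} = - \frac{19779}{\frac{1}{121} \left(-8\right) - 105} - \frac{1274}{-35066} = - \frac{19779}{- \frac{8}{121} - 105} - - \frac{637}{17533} = - \frac{19779}{- \frac{12713}{121}} + \frac{637}{17533} = \left(-19779\right) \left(- \frac{121}{12713}\right) + \frac{637}{17533} = \frac{2393259}{12713} + \frac{637}{17533} = \frac{41969108228}{222897029}$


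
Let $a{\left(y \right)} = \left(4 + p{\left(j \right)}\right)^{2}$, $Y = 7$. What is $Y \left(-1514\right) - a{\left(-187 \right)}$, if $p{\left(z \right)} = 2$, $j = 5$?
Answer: $-10634$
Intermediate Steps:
$a{\left(y \right)} = 36$ ($a{\left(y \right)} = \left(4 + 2\right)^{2} = 6^{2} = 36$)
$Y \left(-1514\right) - a{\left(-187 \right)} = 7 \left(-1514\right) - 36 = -10598 - 36 = -10634$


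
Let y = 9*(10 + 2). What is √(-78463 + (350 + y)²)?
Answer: 9*√1621 ≈ 362.35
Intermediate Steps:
y = 108 (y = 9*12 = 108)
√(-78463 + (350 + y)²) = √(-78463 + (350 + 108)²) = √(-78463 + 458²) = √(-78463 + 209764) = √131301 = 9*√1621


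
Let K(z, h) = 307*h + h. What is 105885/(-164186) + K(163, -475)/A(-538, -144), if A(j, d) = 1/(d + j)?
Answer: 16381920741715/164186 ≈ 9.9777e+7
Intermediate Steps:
K(z, h) = 308*h
105885/(-164186) + K(163, -475)/A(-538, -144) = 105885/(-164186) + (308*(-475))/(1/(-144 - 538)) = 105885*(-1/164186) - 146300/(1/(-682)) = -105885/164186 - 146300/(-1/682) = -105885/164186 - 146300*(-682) = -105885/164186 + 99776600 = 16381920741715/164186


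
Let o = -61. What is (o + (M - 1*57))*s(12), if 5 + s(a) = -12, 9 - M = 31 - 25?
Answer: 1955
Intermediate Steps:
M = 3 (M = 9 - (31 - 25) = 9 - 1*6 = 9 - 6 = 3)
s(a) = -17 (s(a) = -5 - 12 = -17)
(o + (M - 1*57))*s(12) = (-61 + (3 - 1*57))*(-17) = (-61 + (3 - 57))*(-17) = (-61 - 54)*(-17) = -115*(-17) = 1955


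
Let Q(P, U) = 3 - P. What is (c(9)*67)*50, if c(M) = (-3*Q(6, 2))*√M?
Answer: 90450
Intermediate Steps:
c(M) = 9*√M (c(M) = (-3*(3 - 1*6))*√M = (-3*(3 - 6))*√M = (-3*(-3))*√M = 9*√M)
(c(9)*67)*50 = ((9*√9)*67)*50 = ((9*3)*67)*50 = (27*67)*50 = 1809*50 = 90450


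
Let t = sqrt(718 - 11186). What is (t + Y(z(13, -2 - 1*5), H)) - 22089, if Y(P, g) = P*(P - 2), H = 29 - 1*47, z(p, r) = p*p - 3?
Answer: 5135 + 2*I*sqrt(2617) ≈ 5135.0 + 102.31*I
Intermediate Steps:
z(p, r) = -3 + p**2 (z(p, r) = p**2 - 3 = -3 + p**2)
H = -18 (H = 29 - 47 = -18)
Y(P, g) = P*(-2 + P)
t = 2*I*sqrt(2617) (t = sqrt(-10468) = 2*I*sqrt(2617) ≈ 102.31*I)
(t + Y(z(13, -2 - 1*5), H)) - 22089 = (2*I*sqrt(2617) + (-3 + 13**2)*(-2 + (-3 + 13**2))) - 22089 = (2*I*sqrt(2617) + (-3 + 169)*(-2 + (-3 + 169))) - 22089 = (2*I*sqrt(2617) + 166*(-2 + 166)) - 22089 = (2*I*sqrt(2617) + 166*164) - 22089 = (2*I*sqrt(2617) + 27224) - 22089 = (27224 + 2*I*sqrt(2617)) - 22089 = 5135 + 2*I*sqrt(2617)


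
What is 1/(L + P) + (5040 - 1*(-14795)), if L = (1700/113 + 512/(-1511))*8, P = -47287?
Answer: 159747866423572/8053837489 ≈ 19835.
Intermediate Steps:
L = 20086752/170743 (L = (1700*(1/113) + 512*(-1/1511))*8 = (1700/113 - 512/1511)*8 = (2510844/170743)*8 = 20086752/170743 ≈ 117.64)
1/(L + P) + (5040 - 1*(-14795)) = 1/(20086752/170743 - 47287) + (5040 - 1*(-14795)) = 1/(-8053837489/170743) + (5040 + 14795) = -170743/8053837489 + 19835 = 159747866423572/8053837489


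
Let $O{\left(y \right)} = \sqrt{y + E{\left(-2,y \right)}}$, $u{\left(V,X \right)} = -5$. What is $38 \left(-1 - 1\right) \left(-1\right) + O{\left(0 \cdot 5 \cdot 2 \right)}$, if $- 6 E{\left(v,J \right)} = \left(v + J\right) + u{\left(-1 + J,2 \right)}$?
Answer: $76 + \frac{\sqrt{42}}{6} \approx 77.08$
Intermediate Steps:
$E{\left(v,J \right)} = \frac{5}{6} - \frac{J}{6} - \frac{v}{6}$ ($E{\left(v,J \right)} = - \frac{\left(v + J\right) - 5}{6} = - \frac{\left(J + v\right) - 5}{6} = - \frac{-5 + J + v}{6} = \frac{5}{6} - \frac{J}{6} - \frac{v}{6}$)
$O{\left(y \right)} = \sqrt{\frac{7}{6} + \frac{5 y}{6}}$ ($O{\left(y \right)} = \sqrt{y - \left(- \frac{7}{6} + \frac{y}{6}\right)} = \sqrt{\frac{7}{6} + \frac{5 y}{6}}$)
$38 \left(-1 - 1\right) \left(-1\right) + O{\left(0 \cdot 5 \cdot 2 \right)} = 38 \left(-1 - 1\right) \left(-1\right) + \frac{\sqrt{42 + 30 \cdot 0 \cdot 5 \cdot 2}}{6} = 38 \left(\left(-2\right) \left(-1\right)\right) + \frac{\sqrt{42 + 30 \cdot 0 \cdot 2}}{6} = 38 \cdot 2 + \frac{\sqrt{42 + 30 \cdot 0}}{6} = 76 + \frac{\sqrt{42 + 0}}{6} = 76 + \frac{\sqrt{42}}{6}$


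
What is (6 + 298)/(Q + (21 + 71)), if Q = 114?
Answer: 152/103 ≈ 1.4757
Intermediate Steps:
(6 + 298)/(Q + (21 + 71)) = (6 + 298)/(114 + (21 + 71)) = 304/(114 + 92) = 304/206 = 304*(1/206) = 152/103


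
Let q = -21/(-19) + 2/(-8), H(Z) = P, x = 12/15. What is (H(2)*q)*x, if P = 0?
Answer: 0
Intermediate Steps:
x = ⅘ (x = 12*(1/15) = ⅘ ≈ 0.80000)
H(Z) = 0
q = 65/76 (q = -21*(-1/19) + 2*(-⅛) = 21/19 - ¼ = 65/76 ≈ 0.85526)
(H(2)*q)*x = (0*(65/76))*(⅘) = 0*(⅘) = 0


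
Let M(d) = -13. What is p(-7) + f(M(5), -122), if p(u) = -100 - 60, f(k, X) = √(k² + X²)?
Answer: -160 + √15053 ≈ -37.309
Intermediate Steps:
f(k, X) = √(X² + k²)
p(u) = -160
p(-7) + f(M(5), -122) = -160 + √((-122)² + (-13)²) = -160 + √(14884 + 169) = -160 + √15053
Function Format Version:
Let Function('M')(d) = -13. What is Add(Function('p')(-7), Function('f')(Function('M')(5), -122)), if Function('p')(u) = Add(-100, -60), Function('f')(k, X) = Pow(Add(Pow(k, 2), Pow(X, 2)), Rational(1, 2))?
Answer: Add(-160, Pow(15053, Rational(1, 2))) ≈ -37.309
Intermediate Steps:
Function('f')(k, X) = Pow(Add(Pow(X, 2), Pow(k, 2)), Rational(1, 2))
Function('p')(u) = -160
Add(Function('p')(-7), Function('f')(Function('M')(5), -122)) = Add(-160, Pow(Add(Pow(-122, 2), Pow(-13, 2)), Rational(1, 2))) = Add(-160, Pow(Add(14884, 169), Rational(1, 2))) = Add(-160, Pow(15053, Rational(1, 2)))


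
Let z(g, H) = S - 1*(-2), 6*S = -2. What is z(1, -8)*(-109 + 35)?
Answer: -370/3 ≈ -123.33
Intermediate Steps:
S = -1/3 (S = (1/6)*(-2) = -1/3 ≈ -0.33333)
z(g, H) = 5/3 (z(g, H) = -1/3 - 1*(-2) = -1/3 + 2 = 5/3)
z(1, -8)*(-109 + 35) = 5*(-109 + 35)/3 = (5/3)*(-74) = -370/3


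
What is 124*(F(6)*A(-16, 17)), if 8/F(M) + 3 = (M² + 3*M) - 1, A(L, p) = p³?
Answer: 2436848/25 ≈ 97474.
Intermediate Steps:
F(M) = 8/(-4 + M² + 3*M) (F(M) = 8/(-3 + ((M² + 3*M) - 1)) = 8/(-3 + (-1 + M² + 3*M)) = 8/(-4 + M² + 3*M))
124*(F(6)*A(-16, 17)) = 124*((8/(-4 + 6² + 3*6))*17³) = 124*((8/(-4 + 36 + 18))*4913) = 124*((8/50)*4913) = 124*((8*(1/50))*4913) = 124*((4/25)*4913) = 124*(19652/25) = 2436848/25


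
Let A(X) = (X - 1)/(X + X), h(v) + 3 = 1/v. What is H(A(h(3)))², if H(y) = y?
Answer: 121/256 ≈ 0.47266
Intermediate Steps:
h(v) = -3 + 1/v
A(X) = (-1 + X)/(2*X) (A(X) = (-1 + X)/((2*X)) = (-1 + X)*(1/(2*X)) = (-1 + X)/(2*X))
H(A(h(3)))² = ((-1 + (-3 + 1/3))/(2*(-3 + 1/3)))² = ((-1 + (-3 + ⅓))/(2*(-3 + ⅓)))² = ((-1 - 8/3)/(2*(-8/3)))² = ((½)*(-3/8)*(-11/3))² = (11/16)² = 121/256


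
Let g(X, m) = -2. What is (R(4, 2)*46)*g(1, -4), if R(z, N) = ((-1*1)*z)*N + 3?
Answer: 460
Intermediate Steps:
R(z, N) = 3 - N*z (R(z, N) = (-z)*N + 3 = -N*z + 3 = 3 - N*z)
(R(4, 2)*46)*g(1, -4) = ((3 - 1*2*4)*46)*(-2) = ((3 - 8)*46)*(-2) = -5*46*(-2) = -230*(-2) = 460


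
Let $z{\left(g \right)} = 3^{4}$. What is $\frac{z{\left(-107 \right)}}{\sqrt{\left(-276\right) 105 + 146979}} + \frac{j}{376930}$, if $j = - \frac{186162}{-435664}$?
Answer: $\frac{93081}{82107415760} + \frac{27 \sqrt{13111}}{13111} \approx 0.2358$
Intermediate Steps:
$j = \frac{93081}{217832}$ ($j = \left(-186162\right) \left(- \frac{1}{435664}\right) = \frac{93081}{217832} \approx 0.42731$)
$z{\left(g \right)} = 81$
$\frac{z{\left(-107 \right)}}{\sqrt{\left(-276\right) 105 + 146979}} + \frac{j}{376930} = \frac{81}{\sqrt{\left(-276\right) 105 + 146979}} + \frac{93081}{217832 \cdot 376930} = \frac{81}{\sqrt{-28980 + 146979}} + \frac{93081}{217832} \cdot \frac{1}{376930} = \frac{81}{\sqrt{117999}} + \frac{93081}{82107415760} = \frac{81}{3 \sqrt{13111}} + \frac{93081}{82107415760} = 81 \frac{\sqrt{13111}}{39333} + \frac{93081}{82107415760} = \frac{27 \sqrt{13111}}{13111} + \frac{93081}{82107415760} = \frac{93081}{82107415760} + \frac{27 \sqrt{13111}}{13111}$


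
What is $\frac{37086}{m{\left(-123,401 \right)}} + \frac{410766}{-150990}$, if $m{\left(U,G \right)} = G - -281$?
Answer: $\frac{443289394}{8581265} \approx 51.658$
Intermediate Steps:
$m{\left(U,G \right)} = 281 + G$ ($m{\left(U,G \right)} = G + 281 = 281 + G$)
$\frac{37086}{m{\left(-123,401 \right)}} + \frac{410766}{-150990} = \frac{37086}{281 + 401} + \frac{410766}{-150990} = \frac{37086}{682} + 410766 \left(- \frac{1}{150990}\right) = 37086 \cdot \frac{1}{682} - \frac{68461}{25165} = \frac{18543}{341} - \frac{68461}{25165} = \frac{443289394}{8581265}$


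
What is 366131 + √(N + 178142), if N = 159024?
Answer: 366131 + √337166 ≈ 3.6671e+5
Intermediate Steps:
366131 + √(N + 178142) = 366131 + √(159024 + 178142) = 366131 + √337166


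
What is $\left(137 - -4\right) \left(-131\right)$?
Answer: $-18471$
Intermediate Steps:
$\left(137 - -4\right) \left(-131\right) = \left(137 + 4\right) \left(-131\right) = 141 \left(-131\right) = -18471$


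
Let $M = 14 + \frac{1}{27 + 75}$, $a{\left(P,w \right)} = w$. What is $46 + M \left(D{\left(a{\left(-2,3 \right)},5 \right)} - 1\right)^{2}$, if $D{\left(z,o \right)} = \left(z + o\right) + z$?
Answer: $\frac{73796}{51} \approx 1447.0$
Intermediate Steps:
$D{\left(z,o \right)} = o + 2 z$ ($D{\left(z,o \right)} = \left(o + z\right) + z = o + 2 z$)
$M = \frac{1429}{102}$ ($M = 14 + \frac{1}{102} = \frac{1429}{102} \approx 14.01$)
$46 + M \left(D{\left(a{\left(-2,3 \right)},5 \right)} - 1\right)^{2} = 46 + \frac{1429 \left(\left(5 + 2 \cdot 3\right) - 1\right)^{2}}{102} = 46 + \frac{1429 \left(\left(5 + 6\right) - 1\right)^{2}}{102} = 46 + \frac{1429 \left(11 - 1\right)^{2}}{102} = 46 + \frac{1429 \cdot 10^{2}}{102} = 46 + \frac{1429}{102} \cdot 100 = 46 + \frac{71450}{51} = \frac{73796}{51}$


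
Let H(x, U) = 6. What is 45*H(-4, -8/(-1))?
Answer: 270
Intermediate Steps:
45*H(-4, -8/(-1)) = 45*6 = 270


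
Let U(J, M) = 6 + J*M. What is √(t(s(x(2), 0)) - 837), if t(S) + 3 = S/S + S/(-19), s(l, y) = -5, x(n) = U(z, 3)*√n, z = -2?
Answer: 8*I*√4731/19 ≈ 28.961*I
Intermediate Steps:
x(n) = 0 (x(n) = (6 - 2*3)*√n = (6 - 6)*√n = 0*√n = 0)
t(S) = -2 - S/19 (t(S) = -3 + (S/S + S/(-19)) = -3 + (1 + S*(-1/19)) = -3 + (1 - S/19) = -2 - S/19)
√(t(s(x(2), 0)) - 837) = √((-2 - 1/19*(-5)) - 837) = √((-2 + 5/19) - 837) = √(-33/19 - 837) = √(-15936/19) = 8*I*√4731/19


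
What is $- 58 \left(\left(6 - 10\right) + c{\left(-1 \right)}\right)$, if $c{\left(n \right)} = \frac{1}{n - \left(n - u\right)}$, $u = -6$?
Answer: $\frac{725}{3} \approx 241.67$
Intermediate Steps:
$c{\left(n \right)} = - \frac{1}{6}$ ($c{\left(n \right)} = \frac{1}{n - \left(6 + n\right)} = \frac{1}{-6} = - \frac{1}{6}$)
$- 58 \left(\left(6 - 10\right) + c{\left(-1 \right)}\right) = - 58 \left(\left(6 - 10\right) - \frac{1}{6}\right) = - 58 \left(-4 - \frac{1}{6}\right) = \left(-58\right) \left(- \frac{25}{6}\right) = \frac{725}{3}$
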